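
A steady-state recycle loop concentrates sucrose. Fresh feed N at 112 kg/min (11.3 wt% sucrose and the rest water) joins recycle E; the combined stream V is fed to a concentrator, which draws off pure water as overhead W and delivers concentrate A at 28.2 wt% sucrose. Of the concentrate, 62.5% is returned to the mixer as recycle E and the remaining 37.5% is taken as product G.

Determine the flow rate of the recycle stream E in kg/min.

74.8 kg/min

Overall sucrose balance (none leaves overhead): sucrose in fresh feed = sucrose in product, i.e. 112×0.113 = (1−0.625)·A·0.282.
A = 12.656/(0.282×0.375) = 119.68 kg/min.
Recycle E = 0.625×119.68 = 74.799 kg/min.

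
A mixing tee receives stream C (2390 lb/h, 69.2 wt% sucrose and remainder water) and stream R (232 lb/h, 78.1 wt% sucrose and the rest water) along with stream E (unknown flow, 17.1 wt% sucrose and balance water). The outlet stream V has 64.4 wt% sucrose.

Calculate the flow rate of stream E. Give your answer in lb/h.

Let E be the unknown flow. Total out = 2622 + E.
sucrose balance: 1835.1 + 0.171·E = 0.644·(2622 + E)
(0.171 − 0.644)·E = 0.644×2622 − 1835.1 = -146.5
E = -146.5 / -0.473 = 309.73 lb/h

309.7 lb/h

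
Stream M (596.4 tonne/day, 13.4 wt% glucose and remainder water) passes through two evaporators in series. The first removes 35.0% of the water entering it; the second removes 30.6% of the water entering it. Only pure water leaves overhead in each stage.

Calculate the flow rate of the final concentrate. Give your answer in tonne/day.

water in feed = 596.4×0.866 = 516.48 tonne/day.
After stage 1: water left = (1−0.350)×516.48 = 335.71; stream total = 415.63 tonne/day.
After stage 2: water left = (1−0.306)×335.71 = 232.99; final concentrate = 312.9 tonne/day.

312.9 tonne/day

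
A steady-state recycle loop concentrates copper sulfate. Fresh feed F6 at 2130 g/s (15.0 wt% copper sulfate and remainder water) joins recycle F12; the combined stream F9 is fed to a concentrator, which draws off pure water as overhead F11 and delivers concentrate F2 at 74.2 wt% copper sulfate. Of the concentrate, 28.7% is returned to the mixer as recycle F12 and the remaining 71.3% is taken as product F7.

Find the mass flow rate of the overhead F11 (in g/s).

Overall copper sulfate balance (none leaves overhead): copper sulfate in fresh feed = copper sulfate in product, i.e. 2130×0.150 = (1−0.287)·F2·0.742.
F2 = 319.5/(0.742×0.713) = 603.92 g/s.
Recycle F12 = 0.287×603.92 = 173.32 g/s.
Combined feed F9 = 2130 + 173.32 = 2303.3 g/s.
Overhead F11 = F9 − F2 = 2303.3 − 603.92 = 1699.4 g/s.

1699 g/s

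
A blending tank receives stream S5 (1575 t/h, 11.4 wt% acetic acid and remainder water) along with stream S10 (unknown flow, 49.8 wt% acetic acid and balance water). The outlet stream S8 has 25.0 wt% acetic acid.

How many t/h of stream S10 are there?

863.7 t/h

Let S10 be the unknown flow. Total out = 1575 + S10.
acetic acid balance: 179.55 + 0.498·S10 = 0.250·(1575 + S10)
(0.498 − 0.250)·S10 = 0.250×1575 − 179.55 = 214.2
S10 = 214.2 / 0.248 = 863.71 t/h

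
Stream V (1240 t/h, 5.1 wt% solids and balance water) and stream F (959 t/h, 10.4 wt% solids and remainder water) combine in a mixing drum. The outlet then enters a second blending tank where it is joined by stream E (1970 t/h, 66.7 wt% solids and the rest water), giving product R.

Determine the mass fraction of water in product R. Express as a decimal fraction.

0.6457

Overall, product flow = 4169 t/h.
water in = 1240×0.949 + 959×0.896 + 1970×0.333 = 2692 t/h.
water fraction in R = 0.6457.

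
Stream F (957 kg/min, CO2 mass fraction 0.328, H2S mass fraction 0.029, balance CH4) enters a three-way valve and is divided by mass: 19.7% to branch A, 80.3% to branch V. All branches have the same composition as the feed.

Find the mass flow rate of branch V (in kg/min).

Branch V flow = 0.803×957 = 768.47 kg/min.

768.5 kg/min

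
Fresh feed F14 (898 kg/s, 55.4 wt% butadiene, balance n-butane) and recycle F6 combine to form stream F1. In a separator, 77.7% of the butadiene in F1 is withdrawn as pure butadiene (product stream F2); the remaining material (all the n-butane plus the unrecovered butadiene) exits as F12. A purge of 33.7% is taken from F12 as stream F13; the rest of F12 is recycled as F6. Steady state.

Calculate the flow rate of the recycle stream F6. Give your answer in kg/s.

874.3 kg/s

n-butane enters only via F14 and leaves only via the purge: 898×0.446 = 0.337×(n-butane in F12), and the separator passes all n-butane, so n-butane in F1 = n-butane in F12 = 1188.5 kg/s.
butadiene in F1: m_A = 898×0.554 + (1−0.337)·(1−0.777)·m_A, so m_A = 497.49/0.8522 = 583.81 kg/s.
F12 = (1−0.777)×583.81 + 1188.5 = 1318.6 kg/s.
Recycle F6 = (1−0.337)×1318.6 = 874.26 kg/s.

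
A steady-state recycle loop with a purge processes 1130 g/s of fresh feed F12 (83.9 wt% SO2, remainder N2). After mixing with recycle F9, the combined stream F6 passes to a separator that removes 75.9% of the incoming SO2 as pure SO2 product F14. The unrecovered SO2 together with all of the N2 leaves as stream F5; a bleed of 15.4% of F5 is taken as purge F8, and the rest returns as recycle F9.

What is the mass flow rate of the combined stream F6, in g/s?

2372 g/s

N2 enters only via F12 and leaves only via the purge: 1130×0.161 = 0.154×(N2 in F5), and the separator passes all N2, so N2 in F6 = N2 in F5 = 1181.4 g/s.
SO2 in F6: m_A = 1130×0.839 + (1−0.154)·(1−0.759)·m_A, so m_A = 948.07/0.7961 = 1190.9 g/s.
F6 = 1190.9 + 1181.4 = 2372.2 g/s.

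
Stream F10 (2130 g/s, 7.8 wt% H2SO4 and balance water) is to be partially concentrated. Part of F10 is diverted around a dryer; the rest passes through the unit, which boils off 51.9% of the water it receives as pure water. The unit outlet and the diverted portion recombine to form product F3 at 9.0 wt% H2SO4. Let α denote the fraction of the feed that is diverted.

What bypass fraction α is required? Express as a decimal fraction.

0.721

All 2130×0.078 = 166.14 g/s of H2SO4 reaches F3, so F3 = 166.14/0.090 = 1846 g/s and vapour = 284 g/s.
The evaporator receives (1−α)·2130 of feed at 0.922 water and removes 0.519 of that water:
0.519×0.922×(1−α)×2130 = 284
(1−α) = 284/1019.2 = 0.2786;  α = 0.7214.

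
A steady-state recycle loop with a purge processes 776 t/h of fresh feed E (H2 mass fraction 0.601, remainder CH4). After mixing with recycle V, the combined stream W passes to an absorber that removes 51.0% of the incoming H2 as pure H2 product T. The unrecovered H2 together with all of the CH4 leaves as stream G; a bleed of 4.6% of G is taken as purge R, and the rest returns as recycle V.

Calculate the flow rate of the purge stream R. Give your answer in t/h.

329.4 t/h

CH4 enters only via E and leaves only via the purge: 776×0.399 = 0.046×(CH4 in G), and the absorber passes all CH4, so CH4 in W = CH4 in G = 6731 t/h.
H2 in W: m_A = 776×0.601 + (1−0.046)·(1−0.510)·m_A, so m_A = 466.38/0.5325 = 875.76 t/h.
G = (1−0.510)×875.76 + 6731 = 7160.1 t/h.
Purge R = 0.046×7160.1 = 329.36 t/h.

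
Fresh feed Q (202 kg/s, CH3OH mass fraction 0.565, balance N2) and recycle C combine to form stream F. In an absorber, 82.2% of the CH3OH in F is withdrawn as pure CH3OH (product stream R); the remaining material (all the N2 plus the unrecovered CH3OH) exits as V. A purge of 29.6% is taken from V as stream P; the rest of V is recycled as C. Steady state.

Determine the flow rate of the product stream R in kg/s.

CH3OH in F: m_A = 202×0.565 + (1−0.296)·(1−0.822)·m_A, so m_A = 114.13/0.8747 = 130.48 kg/s.
Product R = 0.822×130.48 = 107.26 kg/s.

107.3 kg/s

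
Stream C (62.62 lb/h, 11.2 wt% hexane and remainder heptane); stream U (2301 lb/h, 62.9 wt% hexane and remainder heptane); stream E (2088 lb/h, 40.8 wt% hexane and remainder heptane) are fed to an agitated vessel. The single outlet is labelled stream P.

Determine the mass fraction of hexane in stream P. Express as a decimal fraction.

Total flow out = 62.62 + 2301 + 2088 = 4451.6 lb/h.
hexane in = 62.62×0.112 + 2301×0.629 + 2088×0.408 = 2306.2 lb/h.
hexane mass fraction in P = 2306.2/4451.6 = 0.518.

0.518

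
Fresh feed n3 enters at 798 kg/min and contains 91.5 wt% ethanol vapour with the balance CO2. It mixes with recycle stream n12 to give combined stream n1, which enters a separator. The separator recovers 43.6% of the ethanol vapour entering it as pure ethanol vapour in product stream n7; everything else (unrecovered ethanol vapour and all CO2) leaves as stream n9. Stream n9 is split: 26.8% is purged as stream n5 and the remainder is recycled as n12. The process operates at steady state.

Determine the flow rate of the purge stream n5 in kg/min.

CO2 enters only via n3 and leaves only via the purge: 798×0.085 = 0.268×(CO2 in n9), and the separator passes all CO2, so CO2 in n1 = CO2 in n9 = 253.1 kg/min.
ethanol vapour in n1: m_A = 798×0.915 + (1−0.268)·(1−0.436)·m_A, so m_A = 730.17/0.5872 = 1243.6 kg/min.
n9 = (1−0.436)×1243.6 + 253.1 = 954.48 kg/min.
Purge n5 = 0.268×954.48 = 255.8 kg/min.

255.8 kg/min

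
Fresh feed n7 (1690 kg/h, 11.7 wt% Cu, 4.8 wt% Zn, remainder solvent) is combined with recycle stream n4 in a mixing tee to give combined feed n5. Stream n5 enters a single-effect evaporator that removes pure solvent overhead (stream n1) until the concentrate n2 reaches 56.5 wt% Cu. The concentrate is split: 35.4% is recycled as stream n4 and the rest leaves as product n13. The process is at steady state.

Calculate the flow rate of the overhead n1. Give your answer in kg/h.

1340 kg/h

Overall Cu balance (none leaves overhead): Cu in fresh feed = Cu in product, i.e. 1690×0.117 = (1−0.354)·n2·0.565.
n2 = 197.73/(0.565×0.646) = 541.74 kg/h.
Recycle n4 = 0.354×541.74 = 191.78 kg/h.
Combined feed n5 = 1690 + 191.78 = 1881.8 kg/h.
Overhead n1 = n5 − n2 = 1881.8 − 541.74 = 1340 kg/h.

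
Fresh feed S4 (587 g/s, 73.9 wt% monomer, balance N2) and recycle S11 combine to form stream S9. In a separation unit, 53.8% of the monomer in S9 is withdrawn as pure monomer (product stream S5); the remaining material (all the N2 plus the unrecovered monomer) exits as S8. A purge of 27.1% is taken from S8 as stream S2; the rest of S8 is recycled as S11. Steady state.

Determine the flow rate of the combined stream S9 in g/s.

1219 g/s

N2 enters only via S4 and leaves only via the purge: 587×0.261 = 0.271×(N2 in S8), and the separation unit passes all N2, so N2 in S9 = N2 in S8 = 565.34 g/s.
monomer in S9: m_A = 587×0.739 + (1−0.271)·(1−0.538)·m_A, so m_A = 433.79/0.6632 = 654.09 g/s.
S9 = 654.09 + 565.34 = 1219.4 g/s.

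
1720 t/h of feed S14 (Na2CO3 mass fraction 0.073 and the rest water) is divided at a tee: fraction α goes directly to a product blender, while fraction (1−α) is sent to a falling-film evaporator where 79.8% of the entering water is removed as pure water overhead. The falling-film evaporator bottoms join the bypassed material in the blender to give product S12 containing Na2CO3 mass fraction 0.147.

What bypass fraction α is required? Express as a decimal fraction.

All 1720×0.073 = 125.56 t/h of Na2CO3 reaches S12, so S12 = 125.56/0.147 = 854.15 t/h and vapour = 865.85 t/h.
The evaporator receives (1−α)·1720 of feed at 0.927 water and removes 0.798 of that water:
0.798×0.927×(1−α)×1720 = 865.85
(1−α) = 865.85/1272.4 = 0.6805;  α = 0.3195.

0.319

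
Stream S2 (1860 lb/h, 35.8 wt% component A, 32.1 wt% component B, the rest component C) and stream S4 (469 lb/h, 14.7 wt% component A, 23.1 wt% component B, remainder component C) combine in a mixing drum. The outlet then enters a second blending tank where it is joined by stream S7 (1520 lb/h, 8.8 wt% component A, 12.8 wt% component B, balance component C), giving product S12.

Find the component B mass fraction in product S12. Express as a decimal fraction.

Overall, product flow = 3849 lb/h.
component B in = 1860×0.321 + 469×0.231 + 1520×0.128 = 899.96 lb/h.
component B fraction in S12 = 0.234.

0.234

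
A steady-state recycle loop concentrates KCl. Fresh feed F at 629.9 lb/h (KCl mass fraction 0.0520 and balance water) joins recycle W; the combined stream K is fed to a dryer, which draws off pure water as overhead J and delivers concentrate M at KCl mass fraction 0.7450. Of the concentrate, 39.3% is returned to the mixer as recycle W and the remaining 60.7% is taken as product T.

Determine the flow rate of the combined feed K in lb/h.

658.4 lb/h

Overall KCl balance (none leaves overhead): KCl in fresh feed = KCl in product, i.e. 629.9×0.052 = (1−0.393)·M·0.745.
M = 32.755/(0.745×0.607) = 72.432 lb/h.
Recycle W = 0.393×72.432 = 28.466 lb/h.
Combined feed K = 629.9 + 28.466 = 658.37 lb/h.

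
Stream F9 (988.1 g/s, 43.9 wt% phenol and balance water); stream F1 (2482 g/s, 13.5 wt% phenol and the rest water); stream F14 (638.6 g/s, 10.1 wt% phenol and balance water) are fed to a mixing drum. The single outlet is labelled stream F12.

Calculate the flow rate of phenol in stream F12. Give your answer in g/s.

phenol out = phenol in = 988.1×0.439 + 2482×0.135 + 638.6×0.101 = 833.34 g/s.

833.3 g/s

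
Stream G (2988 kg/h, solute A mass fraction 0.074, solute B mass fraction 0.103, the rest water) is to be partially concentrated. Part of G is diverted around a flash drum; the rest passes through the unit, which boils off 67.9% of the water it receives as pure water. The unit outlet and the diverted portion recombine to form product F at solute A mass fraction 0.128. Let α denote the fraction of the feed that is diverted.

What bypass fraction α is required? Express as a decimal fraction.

0.245

All 2988×0.074 = 221.11 kg/h of solute A reaches F, so F = 221.11/0.128 = 1727.4 kg/h and vapour = 1260.6 kg/h.
The evaporator receives (1−α)·2988 of feed at 0.823 water and removes 0.679 of that water:
0.679×0.823×(1−α)×2988 = 1260.6
(1−α) = 1260.6/1669.7 = 0.7549;  α = 0.2451.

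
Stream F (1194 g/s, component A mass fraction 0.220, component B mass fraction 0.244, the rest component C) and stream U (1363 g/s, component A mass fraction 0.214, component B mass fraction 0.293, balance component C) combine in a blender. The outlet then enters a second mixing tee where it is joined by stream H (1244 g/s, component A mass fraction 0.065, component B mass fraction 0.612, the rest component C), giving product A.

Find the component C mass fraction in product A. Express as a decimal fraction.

Overall, product flow = 3801 g/s.
component C in = 1194×0.536 + 1363×0.493 + 1244×0.323 = 1713.8 g/s.
component C fraction in A = 0.451.

0.451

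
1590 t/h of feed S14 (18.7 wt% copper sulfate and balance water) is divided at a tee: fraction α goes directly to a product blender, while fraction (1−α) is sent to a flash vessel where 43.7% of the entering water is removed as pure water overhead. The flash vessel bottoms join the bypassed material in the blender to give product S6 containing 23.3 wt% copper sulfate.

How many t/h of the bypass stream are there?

706.5 t/h

All 1590×0.187 = 297.33 t/h of copper sulfate reaches S6, so S6 = 297.33/0.233 = 1276.1 t/h and vapour = 313.91 t/h.
The evaporator receives (1−α)·1590 of feed at 0.813 water and removes 0.437 of that water:
0.437×0.813×(1−α)×1590 = 313.91
(1−α) = 313.91/564.9 = 0.5557;  α = 0.4443.
Bypass flow = 0.4443×1590 = 706.46 t/h.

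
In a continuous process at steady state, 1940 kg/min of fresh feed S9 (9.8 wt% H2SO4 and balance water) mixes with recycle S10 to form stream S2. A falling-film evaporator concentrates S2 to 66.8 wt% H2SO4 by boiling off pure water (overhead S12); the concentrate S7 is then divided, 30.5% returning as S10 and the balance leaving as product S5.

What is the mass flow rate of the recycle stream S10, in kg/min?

124.9 kg/min

Overall H2SO4 balance (none leaves overhead): H2SO4 in fresh feed = H2SO4 in product, i.e. 1940×0.098 = (1−0.305)·S7·0.668.
S7 = 190.12/(0.668×0.695) = 409.51 kg/min.
Recycle S10 = 0.305×409.51 = 124.9 kg/min.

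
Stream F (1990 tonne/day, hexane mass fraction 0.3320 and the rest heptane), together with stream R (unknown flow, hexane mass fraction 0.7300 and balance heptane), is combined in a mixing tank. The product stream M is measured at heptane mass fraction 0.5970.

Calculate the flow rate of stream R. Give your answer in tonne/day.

432.1 tonne/day

Let R be the unknown flow. Total out = 1990 + R.
heptane balance: 1329.3 + 0.270·R = 0.597·(1990 + R)
(0.270 − 0.597)·R = 0.597×1990 − 1329.3 = -141.29
R = -141.29 / -0.327 = 432.08 tonne/day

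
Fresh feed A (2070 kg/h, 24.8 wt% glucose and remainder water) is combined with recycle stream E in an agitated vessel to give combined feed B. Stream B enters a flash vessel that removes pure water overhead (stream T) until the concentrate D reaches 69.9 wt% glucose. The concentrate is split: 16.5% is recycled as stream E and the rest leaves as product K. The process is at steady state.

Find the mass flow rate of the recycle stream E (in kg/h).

Overall glucose balance (none leaves overhead): glucose in fresh feed = glucose in product, i.e. 2070×0.248 = (1−0.165)·D·0.699.
D = 513.36/(0.699×0.835) = 879.55 kg/h.
Recycle E = 0.165×879.55 = 145.13 kg/h.

145.1 kg/h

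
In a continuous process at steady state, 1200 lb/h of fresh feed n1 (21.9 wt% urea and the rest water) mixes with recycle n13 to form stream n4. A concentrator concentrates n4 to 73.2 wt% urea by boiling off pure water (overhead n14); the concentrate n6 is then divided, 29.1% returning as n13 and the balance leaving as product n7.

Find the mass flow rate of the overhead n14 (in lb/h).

Overall urea balance (none leaves overhead): urea in fresh feed = urea in product, i.e. 1200×0.219 = (1−0.291)·n6·0.732.
n6 = 262.8/(0.732×0.709) = 506.37 lb/h.
Recycle n13 = 0.291×506.37 = 147.35 lb/h.
Combined feed n4 = 1200 + 147.35 = 1347.4 lb/h.
Overhead n14 = n4 − n6 = 1347.4 − 506.37 = 840.98 lb/h.

841 lb/h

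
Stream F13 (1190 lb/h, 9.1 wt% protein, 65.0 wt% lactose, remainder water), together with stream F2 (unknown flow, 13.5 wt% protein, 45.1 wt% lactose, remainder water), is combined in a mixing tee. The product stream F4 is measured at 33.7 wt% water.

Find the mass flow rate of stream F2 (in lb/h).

1205 lb/h

Let F2 be the unknown flow. Total out = 1190 + F2.
water balance: 308.21 + 0.414·F2 = 0.337·(1190 + F2)
(0.414 − 0.337)·F2 = 0.337×1190 − 308.21 = 92.82
F2 = 92.82 / 0.077 = 1205.5 lb/h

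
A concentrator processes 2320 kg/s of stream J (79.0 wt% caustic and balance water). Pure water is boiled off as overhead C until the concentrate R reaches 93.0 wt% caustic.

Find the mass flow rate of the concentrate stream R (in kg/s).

1971 kg/s

caustic is conserved: 2320×0.790 = 1832.8 kg/s all reports to the concentrate.
Concentrate = 1832.8/(target fraction) = 1970.8 kg/s.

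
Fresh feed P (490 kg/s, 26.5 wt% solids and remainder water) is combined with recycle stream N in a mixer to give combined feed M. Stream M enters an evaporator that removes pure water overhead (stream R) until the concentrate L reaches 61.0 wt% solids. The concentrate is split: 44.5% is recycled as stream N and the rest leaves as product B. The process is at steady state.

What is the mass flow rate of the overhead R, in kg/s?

Overall solids balance (none leaves overhead): solids in fresh feed = solids in product, i.e. 490×0.265 = (1−0.445)·L·0.610.
L = 129.85/(0.610×0.555) = 383.55 kg/s.
Recycle N = 0.445×383.55 = 170.68 kg/s.
Combined feed M = 490 + 170.68 = 660.68 kg/s.
Overhead R = M − L = 660.68 − 383.55 = 277.13 kg/s.

277.1 kg/s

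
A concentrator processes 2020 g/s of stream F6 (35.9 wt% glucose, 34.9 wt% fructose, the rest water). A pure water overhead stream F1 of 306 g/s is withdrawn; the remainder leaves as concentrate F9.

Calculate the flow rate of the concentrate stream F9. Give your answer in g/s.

1714 g/s

Concentrate = 2020 − 306 = 1714 g/s.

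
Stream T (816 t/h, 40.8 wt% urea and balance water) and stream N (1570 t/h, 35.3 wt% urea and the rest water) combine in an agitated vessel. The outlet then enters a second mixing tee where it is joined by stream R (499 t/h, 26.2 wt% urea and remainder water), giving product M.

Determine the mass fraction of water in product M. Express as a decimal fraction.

0.6472

Overall, product flow = 2885 t/h.
water in = 816×0.592 + 1570×0.647 + 499×0.738 = 1867.1 t/h.
water fraction in M = 0.6472.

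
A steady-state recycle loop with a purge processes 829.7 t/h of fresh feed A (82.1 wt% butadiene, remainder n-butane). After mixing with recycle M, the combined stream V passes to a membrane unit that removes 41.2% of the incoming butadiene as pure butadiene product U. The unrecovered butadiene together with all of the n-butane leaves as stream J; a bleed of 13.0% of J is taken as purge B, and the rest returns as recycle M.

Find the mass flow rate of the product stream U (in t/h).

butadiene in V: m_A = 829.7×0.821 + (1−0.130)·(1−0.412)·m_A, so m_A = 681.18/0.4884 = 1394.6 t/h.
Product U = 0.412×1394.6 = 574.58 t/h.

574.6 t/h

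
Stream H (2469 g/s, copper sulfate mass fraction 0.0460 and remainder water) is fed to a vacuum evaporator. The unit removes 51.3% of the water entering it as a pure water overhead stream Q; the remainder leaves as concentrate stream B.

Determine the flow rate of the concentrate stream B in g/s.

water entering = 2469×0.954 = 2355.4 g/s; overhead removed = 0.513×2355.4 = 1208.3 g/s.
Concentrate = 2469 − 1208.3 = 1260.7 g/s.

1261 g/s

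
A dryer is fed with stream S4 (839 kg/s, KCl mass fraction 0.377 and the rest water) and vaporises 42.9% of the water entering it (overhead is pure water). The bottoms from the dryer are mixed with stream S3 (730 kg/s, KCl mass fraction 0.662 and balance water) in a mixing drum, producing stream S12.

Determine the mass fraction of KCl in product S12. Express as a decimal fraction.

Vapour removed = 0.429×0.623×839 = 224.24 kg/s; concentrate = 614.76 kg/s.
KCl reaching the mixer = 316.3 (from concentrate) + 730×0.662 = 799.56 kg/s.
Product flow = 614.76 + 730 = 1344.8 kg/s; KCl fraction = 0.595.

0.595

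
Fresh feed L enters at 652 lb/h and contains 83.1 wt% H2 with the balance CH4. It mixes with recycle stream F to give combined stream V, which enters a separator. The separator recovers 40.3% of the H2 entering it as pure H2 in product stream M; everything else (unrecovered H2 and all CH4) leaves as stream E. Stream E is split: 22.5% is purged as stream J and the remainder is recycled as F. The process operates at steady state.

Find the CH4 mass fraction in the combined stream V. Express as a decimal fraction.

0.327

CH4 enters only via L and leaves only via the purge: 652×0.169 = 0.225×(CH4 in E), and the separator passes all CH4, so CH4 in V = CH4 in E = 489.72 lb/h.
H2 in V: m_A = 652×0.831 + (1−0.225)·(1−0.403)·m_A, so m_A = 541.81/0.5373 = 1008.4 lb/h.
V = 1008.4 + 489.72 = 1498.1 lb/h.
CH4 fraction in V = 489.72/1498.1 = 0.327.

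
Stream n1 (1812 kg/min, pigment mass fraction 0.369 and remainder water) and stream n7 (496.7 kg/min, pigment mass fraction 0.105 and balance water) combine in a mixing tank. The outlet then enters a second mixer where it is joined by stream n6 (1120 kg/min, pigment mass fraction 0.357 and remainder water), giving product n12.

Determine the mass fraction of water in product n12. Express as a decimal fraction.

0.673

Overall, product flow = 3428.7 kg/min.
water in = 1812×0.631 + 496.7×0.895 + 1120×0.643 = 2308.1 kg/min.
water fraction in n12 = 0.673.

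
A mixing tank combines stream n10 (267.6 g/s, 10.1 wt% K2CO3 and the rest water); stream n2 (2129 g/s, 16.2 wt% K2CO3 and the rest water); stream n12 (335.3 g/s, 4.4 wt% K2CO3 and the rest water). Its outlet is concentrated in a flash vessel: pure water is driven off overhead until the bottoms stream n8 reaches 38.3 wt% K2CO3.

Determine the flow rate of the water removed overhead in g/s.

1722 g/s

K2CO3 entering = 267.6×0.101 + 2129×0.162 + 335.3×0.044 = 386.68 g/s.
All K2CO3 reports to n8, so n8 = 386.68/0.383 = 1009.6 g/s.
Total feed = 2731.9 g/s; overhead = 2731.9 − 1009.6 = 1722.3 g/s.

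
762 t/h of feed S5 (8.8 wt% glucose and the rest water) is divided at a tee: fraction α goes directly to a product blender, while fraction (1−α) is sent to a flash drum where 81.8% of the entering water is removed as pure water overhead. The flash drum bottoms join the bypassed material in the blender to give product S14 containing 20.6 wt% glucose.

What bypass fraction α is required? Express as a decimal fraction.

0.232

All 762×0.088 = 67.056 t/h of glucose reaches S14, so S14 = 67.056/0.206 = 325.51 t/h and vapour = 436.49 t/h.
The evaporator receives (1−α)·762 of feed at 0.912 water and removes 0.818 of that water:
0.818×0.912×(1−α)×762 = 436.49
(1−α) = 436.49/568.46 = 0.7678;  α = 0.2322.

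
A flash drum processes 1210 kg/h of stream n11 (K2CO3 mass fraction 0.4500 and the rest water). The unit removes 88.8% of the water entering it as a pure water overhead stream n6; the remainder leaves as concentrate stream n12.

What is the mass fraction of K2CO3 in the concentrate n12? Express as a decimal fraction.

0.8796

K2CO3 is not removed: 1210×0.450 = 544.5 kg/h of K2CO3 enters n12.
water entering = 1210×0.550 = 665.5 kg/h; overhead removed = 0.888×665.5 = 590.96 kg/h.
Concentrate = 1210 − 590.96 = 619.04 kg/h.
Mass fraction = 544.5/619.04 = 0.8796.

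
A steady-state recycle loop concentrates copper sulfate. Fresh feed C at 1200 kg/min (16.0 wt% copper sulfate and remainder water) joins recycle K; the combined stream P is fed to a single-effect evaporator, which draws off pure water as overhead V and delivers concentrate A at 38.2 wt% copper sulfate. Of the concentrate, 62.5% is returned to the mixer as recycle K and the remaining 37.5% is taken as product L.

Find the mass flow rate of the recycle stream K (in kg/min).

837.7 kg/min

Overall copper sulfate balance (none leaves overhead): copper sulfate in fresh feed = copper sulfate in product, i.e. 1200×0.160 = (1−0.625)·A·0.382.
A = 192/(0.382×0.375) = 1340.3 kg/min.
Recycle K = 0.625×1340.3 = 837.7 kg/min.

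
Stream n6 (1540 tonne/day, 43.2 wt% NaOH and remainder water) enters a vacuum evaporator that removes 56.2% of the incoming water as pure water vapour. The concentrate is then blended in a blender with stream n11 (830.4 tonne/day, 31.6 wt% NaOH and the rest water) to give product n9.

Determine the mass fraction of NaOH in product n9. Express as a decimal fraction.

Vapour removed = 0.562×0.568×1540 = 491.59 tonne/day; concentrate = 1048.4 tonne/day.
NaOH reaching the mixer = 665.28 (from concentrate) + 830.4×0.316 = 927.69 tonne/day.
Product flow = 1048.4 + 830.4 = 1878.8 tonne/day; NaOH fraction = 0.494.

0.494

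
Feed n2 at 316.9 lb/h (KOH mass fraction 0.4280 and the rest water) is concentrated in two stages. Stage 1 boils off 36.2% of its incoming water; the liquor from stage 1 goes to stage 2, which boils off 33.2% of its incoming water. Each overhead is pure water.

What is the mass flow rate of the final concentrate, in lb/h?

212.9 lb/h

water in feed = 316.9×0.572 = 181.27 lb/h.
After stage 1: water left = (1−0.362)×181.27 = 115.65; stream total = 251.28 lb/h.
After stage 2: water left = (1−0.332)×115.65 = 77.253; final concentrate = 212.89 lb/h.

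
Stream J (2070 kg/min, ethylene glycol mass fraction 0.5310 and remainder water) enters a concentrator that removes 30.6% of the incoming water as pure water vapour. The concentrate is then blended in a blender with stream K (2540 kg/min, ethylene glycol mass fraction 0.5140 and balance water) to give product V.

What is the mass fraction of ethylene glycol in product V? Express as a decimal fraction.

Vapour removed = 0.306×0.469×2070 = 297.07 kg/min; concentrate = 1772.9 kg/min.
ethylene glycol reaching the mixer = 1099.2 (from concentrate) + 2540×0.514 = 2404.7 kg/min.
Product flow = 1772.9 + 2540 = 4312.9 kg/min; ethylene glycol fraction = 0.5576.

0.5576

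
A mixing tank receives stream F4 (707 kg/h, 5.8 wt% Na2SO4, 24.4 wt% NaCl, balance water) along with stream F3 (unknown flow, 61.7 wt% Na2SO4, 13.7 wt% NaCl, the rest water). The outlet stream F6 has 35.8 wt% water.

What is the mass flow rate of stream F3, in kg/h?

Let F3 be the unknown flow. Total out = 707 + F3.
water balance: 493.49 + 0.246·F3 = 0.358·(707 + F3)
(0.246 − 0.358)·F3 = 0.358×707 − 493.49 = -240.38
F3 = -240.38 / -0.112 = 2146.2 kg/h

2146 kg/h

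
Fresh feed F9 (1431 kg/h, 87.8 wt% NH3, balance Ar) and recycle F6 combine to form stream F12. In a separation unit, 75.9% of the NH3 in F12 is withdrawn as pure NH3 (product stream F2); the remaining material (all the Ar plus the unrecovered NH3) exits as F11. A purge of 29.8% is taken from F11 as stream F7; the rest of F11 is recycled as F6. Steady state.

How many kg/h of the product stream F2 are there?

NH3 in F12: m_A = 1431×0.878 + (1−0.298)·(1−0.759)·m_A, so m_A = 1256.4/0.8308 = 1512.3 kg/h.
Product F2 = 0.759×1512.3 = 1147.8 kg/h.

1148 kg/h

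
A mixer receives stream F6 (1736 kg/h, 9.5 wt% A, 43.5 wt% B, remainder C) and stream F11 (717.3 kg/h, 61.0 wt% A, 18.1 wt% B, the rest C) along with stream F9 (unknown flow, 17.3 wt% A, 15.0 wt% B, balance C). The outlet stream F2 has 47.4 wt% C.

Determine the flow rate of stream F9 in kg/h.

970.6 kg/h

Let F9 be the unknown flow. Total out = 2453.3 + F9.
C balance: 965.84 + 0.677·F9 = 0.474·(2453.3 + F9)
(0.677 − 0.474)·F9 = 0.474×2453.3 − 965.84 = 197.03
F9 = 197.03 / 0.203 = 970.58 kg/h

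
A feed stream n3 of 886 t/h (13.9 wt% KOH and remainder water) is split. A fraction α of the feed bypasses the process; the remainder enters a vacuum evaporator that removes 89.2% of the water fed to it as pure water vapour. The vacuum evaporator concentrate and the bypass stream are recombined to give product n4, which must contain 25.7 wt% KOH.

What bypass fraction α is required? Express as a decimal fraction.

0.402

All 886×0.139 = 123.15 t/h of KOH reaches n4, so n4 = 123.15/0.257 = 479.2 t/h and vapour = 406.8 t/h.
The evaporator receives (1−α)·886 of feed at 0.861 water and removes 0.892 of that water:
0.892×0.861×(1−α)×886 = 406.8
(1−α) = 406.8/680.46 = 0.5978;  α = 0.4022.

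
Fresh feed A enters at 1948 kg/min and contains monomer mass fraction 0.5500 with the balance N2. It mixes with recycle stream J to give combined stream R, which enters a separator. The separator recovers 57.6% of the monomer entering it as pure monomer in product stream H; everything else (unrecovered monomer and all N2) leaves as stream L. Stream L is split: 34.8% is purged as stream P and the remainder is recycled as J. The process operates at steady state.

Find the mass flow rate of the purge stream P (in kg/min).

N2 enters only via A and leaves only via the purge: 1948×0.450 = 0.348×(N2 in L), and the separator passes all N2, so N2 in R = N2 in L = 2519 kg/min.
monomer in R: m_A = 1948×0.550 + (1−0.348)·(1−0.576)·m_A, so m_A = 1071.4/0.7236 = 1480.8 kg/min.
L = (1−0.576)×1480.8 + 2519 = 3146.8 kg/min.
Purge P = 0.348×3146.8 = 1095.1 kg/min.

1095 kg/min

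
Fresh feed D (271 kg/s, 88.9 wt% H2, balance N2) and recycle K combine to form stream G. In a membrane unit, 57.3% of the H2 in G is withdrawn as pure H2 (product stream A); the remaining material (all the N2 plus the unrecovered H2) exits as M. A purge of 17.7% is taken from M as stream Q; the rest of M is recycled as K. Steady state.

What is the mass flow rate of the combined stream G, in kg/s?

N2 enters only via D and leaves only via the purge: 271×0.111 = 0.177×(N2 in M), and the membrane unit passes all N2, so N2 in G = N2 in M = 169.95 kg/s.
H2 in G: m_A = 271×0.889 + (1−0.177)·(1−0.573)·m_A, so m_A = 240.92/0.6486 = 371.46 kg/s.
G = 371.46 + 169.95 = 541.41 kg/s.

541.4 kg/s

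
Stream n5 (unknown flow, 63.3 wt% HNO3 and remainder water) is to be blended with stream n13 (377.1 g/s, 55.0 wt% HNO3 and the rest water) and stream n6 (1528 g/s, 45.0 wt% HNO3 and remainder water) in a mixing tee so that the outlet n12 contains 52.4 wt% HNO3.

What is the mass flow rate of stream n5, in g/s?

Let n5 be the unknown flow. Total out = 1905.1 + n5.
HNO3 balance: 895.01 + 0.633·n5 = 0.524·(1905.1 + n5)
(0.633 − 0.524)·n5 = 0.524×1905.1 − 895.01 = 103.27
n5 = 103.27 / 0.109 = 947.41 g/s

947.4 g/s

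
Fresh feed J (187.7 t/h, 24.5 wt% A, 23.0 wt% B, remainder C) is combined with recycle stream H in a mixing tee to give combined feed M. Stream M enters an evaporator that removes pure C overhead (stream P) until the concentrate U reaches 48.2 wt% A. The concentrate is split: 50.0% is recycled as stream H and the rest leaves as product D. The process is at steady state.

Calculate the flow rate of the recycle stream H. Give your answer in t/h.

95.41 t/h

Overall A balance (none leaves overhead): A in fresh feed = A in product, i.e. 187.7×0.245 = (1−0.500)·U·0.482.
U = 45.986/(0.482×0.500) = 190.82 t/h.
Recycle H = 0.500×190.82 = 95.408 t/h.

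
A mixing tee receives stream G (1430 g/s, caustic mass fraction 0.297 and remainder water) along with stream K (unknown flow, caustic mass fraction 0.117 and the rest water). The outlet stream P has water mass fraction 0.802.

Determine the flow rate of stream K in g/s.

Let K be the unknown flow. Total out = 1430 + K.
water balance: 1005.3 + 0.883·K = 0.802·(1430 + K)
(0.883 − 0.802)·K = 0.802×1430 − 1005.3 = 141.57
K = 141.57 / 0.081 = 1747.8 g/s

1748 g/s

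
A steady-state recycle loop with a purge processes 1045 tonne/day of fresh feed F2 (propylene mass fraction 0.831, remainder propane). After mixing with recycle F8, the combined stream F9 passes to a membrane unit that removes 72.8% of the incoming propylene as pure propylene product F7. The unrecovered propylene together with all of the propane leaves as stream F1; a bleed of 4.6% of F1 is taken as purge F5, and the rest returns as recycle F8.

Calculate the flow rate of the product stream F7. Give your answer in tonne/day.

853.7 tonne/day

propylene in F9: m_A = 1045×0.831 + (1−0.046)·(1−0.728)·m_A, so m_A = 868.39/0.7405 = 1172.7 tonne/day.
Product F7 = 0.728×1172.7 = 853.72 tonne/day.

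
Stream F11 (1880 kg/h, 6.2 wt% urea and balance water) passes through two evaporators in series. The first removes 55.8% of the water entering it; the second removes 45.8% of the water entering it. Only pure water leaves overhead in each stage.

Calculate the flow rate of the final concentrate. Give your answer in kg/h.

water in feed = 1880×0.938 = 1763.4 kg/h.
After stage 1: water left = (1−0.558)×1763.4 = 779.44; stream total = 896 kg/h.
After stage 2: water left = (1−0.458)×779.44 = 422.46; final concentrate = 539.02 kg/h.

539 kg/h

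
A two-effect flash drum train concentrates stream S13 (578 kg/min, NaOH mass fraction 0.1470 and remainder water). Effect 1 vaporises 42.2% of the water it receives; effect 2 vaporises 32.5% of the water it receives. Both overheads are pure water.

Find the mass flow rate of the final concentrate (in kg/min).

water in feed = 578×0.853 = 493.03 kg/min.
After stage 1: water left = (1−0.422)×493.03 = 284.97; stream total = 369.94 kg/min.
After stage 2: water left = (1−0.325)×284.97 = 192.36; final concentrate = 277.32 kg/min.

277.3 kg/min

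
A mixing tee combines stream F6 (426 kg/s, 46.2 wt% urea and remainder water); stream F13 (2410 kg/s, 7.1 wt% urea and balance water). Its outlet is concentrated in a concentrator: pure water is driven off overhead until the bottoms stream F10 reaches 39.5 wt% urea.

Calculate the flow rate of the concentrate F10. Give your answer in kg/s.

931.4 kg/s

urea entering = 426×0.462 + 2410×0.071 = 367.92 kg/s.
All urea reports to F10, so F10 = 367.92/0.395 = 931.45 kg/s.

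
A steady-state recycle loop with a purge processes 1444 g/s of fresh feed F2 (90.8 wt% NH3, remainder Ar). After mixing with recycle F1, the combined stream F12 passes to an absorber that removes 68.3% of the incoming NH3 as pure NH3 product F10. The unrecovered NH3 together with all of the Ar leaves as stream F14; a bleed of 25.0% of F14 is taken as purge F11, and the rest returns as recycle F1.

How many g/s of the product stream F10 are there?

1175 g/s

NH3 in F12: m_A = 1444×0.908 + (1−0.250)·(1−0.683)·m_A, so m_A = 1311.2/0.7623 = 1720.1 g/s.
Product F10 = 0.683×1720.1 = 1174.8 g/s.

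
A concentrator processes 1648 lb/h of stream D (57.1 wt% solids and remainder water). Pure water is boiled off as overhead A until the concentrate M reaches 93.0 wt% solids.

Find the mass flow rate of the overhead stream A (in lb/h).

solids is conserved: 1648×0.571 = 941.01 lb/h all reports to the concentrate.
Concentrate = 941.01/(target fraction) = 1011.8 lb/h.
Overhead = 1648 − 1011.8 = 636.16 lb/h.

636.2 lb/h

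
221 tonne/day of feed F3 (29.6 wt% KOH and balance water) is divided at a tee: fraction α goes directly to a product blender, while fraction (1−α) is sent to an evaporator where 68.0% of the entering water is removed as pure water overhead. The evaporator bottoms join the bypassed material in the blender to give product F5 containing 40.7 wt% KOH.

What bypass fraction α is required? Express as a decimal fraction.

0.430

All 221×0.296 = 65.416 tonne/day of KOH reaches F5, so F5 = 65.416/0.407 = 160.73 tonne/day and vapour = 60.273 tonne/day.
The evaporator receives (1−α)·221 of feed at 0.704 water and removes 0.680 of that water:
0.680×0.704×(1−α)×221 = 60.273
(1−α) = 60.273/105.8 = 0.5697;  α = 0.4303.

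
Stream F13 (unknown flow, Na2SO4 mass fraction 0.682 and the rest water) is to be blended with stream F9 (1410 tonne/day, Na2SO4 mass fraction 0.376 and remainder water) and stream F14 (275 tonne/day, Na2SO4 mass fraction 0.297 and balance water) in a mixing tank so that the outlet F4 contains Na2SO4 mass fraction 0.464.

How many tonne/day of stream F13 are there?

779.8 tonne/day

Let F13 be the unknown flow. Total out = 1685 + F13.
Na2SO4 balance: 611.83 + 0.682·F13 = 0.464·(1685 + F13)
(0.682 − 0.464)·F13 = 0.464×1685 − 611.83 = 170.01
F13 = 170.01 / 0.218 = 779.84 tonne/day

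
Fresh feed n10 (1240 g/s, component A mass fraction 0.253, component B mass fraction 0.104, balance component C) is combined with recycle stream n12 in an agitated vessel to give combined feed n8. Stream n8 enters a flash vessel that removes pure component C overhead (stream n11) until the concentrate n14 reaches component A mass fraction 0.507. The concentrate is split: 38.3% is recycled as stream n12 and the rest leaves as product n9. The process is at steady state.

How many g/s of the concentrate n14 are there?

1003 g/s

Overall component A balance (none leaves overhead): component A in fresh feed = component A in product, i.e. 1240×0.253 = (1−0.383)·n14·0.507.
n14 = 313.72/(0.507×0.617) = 1002.9 g/s.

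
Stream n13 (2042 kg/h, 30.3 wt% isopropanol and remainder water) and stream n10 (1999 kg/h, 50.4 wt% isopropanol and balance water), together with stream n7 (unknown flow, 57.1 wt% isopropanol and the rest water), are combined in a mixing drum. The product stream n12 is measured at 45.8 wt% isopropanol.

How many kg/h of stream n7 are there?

1987 kg/h

Let n7 be the unknown flow. Total out = 4041 + n7.
isopropanol balance: 1626.2 + 0.571·n7 = 0.458·(4041 + n7)
(0.571 − 0.458)·n7 = 0.458×4041 − 1626.2 = 224.56
n7 = 224.56 / 0.113 = 1987.2 kg/h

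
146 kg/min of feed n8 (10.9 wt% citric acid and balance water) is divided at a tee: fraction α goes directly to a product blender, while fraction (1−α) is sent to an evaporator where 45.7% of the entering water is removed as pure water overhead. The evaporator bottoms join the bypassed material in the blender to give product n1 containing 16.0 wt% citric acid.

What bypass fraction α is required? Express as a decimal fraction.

0.217

All 146×0.109 = 15.914 kg/min of citric acid reaches n1, so n1 = 15.914/0.160 = 99.462 kg/min and vapour = 46.538 kg/min.
The evaporator receives (1−α)·146 of feed at 0.891 water and removes 0.457 of that water:
0.457×0.891×(1−α)×146 = 46.538
(1−α) = 46.538/59.449 = 0.7828;  α = 0.2172.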